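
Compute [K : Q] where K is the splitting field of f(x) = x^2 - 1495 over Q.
[K : Q] = 2

f(x) = x^2 - 1495 factors as (x - √1495)(x + √1495). The splitting field is K = Q(√1495). Since 1495 is squarefree and > 1, it is not a perfect square, so x^2 - 1495 is irreducible over Q and [Q(√1495) : Q] = 2. Hence [K : Q] = 2.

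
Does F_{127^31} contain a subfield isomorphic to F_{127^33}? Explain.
No: F_{127^33} is not a subfield of F_{127^31}

F_{p^m} embeds in F_{p^n} iff m | n. Here 33 ∤ 31 (since 31 = 0·33 + 31 with remainder 31 ≠ 0), so F_{127^33} is not a subfield of F_{127^31}. Equivalently: if it were, the tower law would give 33 = [F_{127^33}:F_127] dividing [F_{127^31}:F_127] = 31, contradiction.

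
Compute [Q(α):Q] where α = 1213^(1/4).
[Q(α):Q] = 4

α is a root of x^4 - 1213. By Eisenstein's criterion at the prime p = 1213 (which divides the constant term 1213 but p^2 = 1471369 does not, since 1213 is squarefree), x^4 - 1213 is irreducible over Q. Hence [Q(α):Q] = 4.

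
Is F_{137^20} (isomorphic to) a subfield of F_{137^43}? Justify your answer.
No: F_{137^20} is not a subfield of F_{137^43}

F_{p^m} embeds in F_{p^n} iff m | n. Here 20 ∤ 43 (since 43 = 2·20 + 3 with remainder 3 ≠ 0), so F_{137^20} is not a subfield of F_{137^43}. Equivalently: if it were, the tower law would give 20 = [F_{137^20}:F_137] dividing [F_{137^43}:F_137] = 43, contradiction.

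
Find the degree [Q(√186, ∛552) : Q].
[Q(√186, ∛552) : Q] = 6

Let L = Q(√186, ∛552). Since Q(√186) ⊂ L and [Q(√186):Q] = 2, the tower law gives 2 | [L:Q]. Likewise Q(∛552) ⊂ L with [Q(∛552):Q] = 3 (because 552 is not a perfect cube), so 3 | [L:Q]. As gcd(2,3) = 1, [L:Q] is divisible by 6. Conversely L is generated over Q by √186 and ∛552, so [L:Q] ≤ 2·3 = 6. Therefore [Q(√186, ∛552) : Q] = 6.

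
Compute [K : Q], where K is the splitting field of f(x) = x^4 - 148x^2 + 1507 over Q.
[K : Q] = 4

Solving the quadratic in x^2: x^2 = (148 ± √(148^2 - 4·1507))/2 = (148 ± √15876)/2 = (148 ± 126)/2, giving x^2 = 137 or x^2 = 11. So f(x) = (x^2 - 137)(x^2 - 11) and the roots of f are ±√137, ±√11. Hence the splitting field is K = Q(√137, √11). Since 137 and 11 are distinct squarefree integers > 1, their product 1507 is not a perfect square, so √11 ∉ Q(√137). By the tower law [K:Q] = [Q(√137,√11):Q(√137)] · [Q(√137):Q] = 2 · 2 = 4.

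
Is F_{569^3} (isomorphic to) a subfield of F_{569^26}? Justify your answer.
No: F_{569^3} is not a subfield of F_{569^26}

F_{p^m} embeds in F_{p^n} iff m | n. Here 3 ∤ 26 (since 26 = 8·3 + 2 with remainder 2 ≠ 0), so F_{569^3} is not a subfield of F_{569^26}. Equivalently: if it were, the tower law would give 3 = [F_{569^3}:F_569] dividing [F_{569^26}:F_569] = 26, contradiction.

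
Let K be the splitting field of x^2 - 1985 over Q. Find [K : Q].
[K : Q] = 2

f(x) = x^2 - 1985 factors as (x - √1985)(x + √1985). The splitting field is K = Q(√1985). Since 1985 is squarefree and > 1, it is not a perfect square, so x^2 - 1985 is irreducible over Q and [Q(√1985) : Q] = 2. Hence [K : Q] = 2.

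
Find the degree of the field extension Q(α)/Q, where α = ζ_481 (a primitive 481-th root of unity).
[Q(α):Q] = 432

The minimal polynomial of ζ_481 over Q is the 481-th cyclotomic polynomial Φ_481(x), which is irreducible over Q and has degree φ(481) = 432. Hence [Q(α):Q] = φ(481) = 432.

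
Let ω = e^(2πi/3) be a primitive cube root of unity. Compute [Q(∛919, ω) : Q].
[Q(∛919, ω) : Q] = 6

[Q(∛919):Q] = 3 (min poly x^3 - 919, irreducible since 919 is not a perfect cube). [Q(ω):Q] = 2 (min poly x^2 + x + 1). Since Q(∛919) ⊂ R and ω ∉ R, we have ω ∉ Q(∛919), so x^2 + x + 1 remains irreducible over Q(∛919) and [Q(∛919, ω) : Q(∛919)] = 2. By the tower law, [Q(∛919, ω) : Q] = 3 · 2 = 6. (In fact Q(∛919, ω) is the splitting field of x^3 - 919 over Q.)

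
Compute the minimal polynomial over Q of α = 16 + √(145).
m_α(x) = x^2 - 32x + 111

From α - 16 = √(145), squaring gives (α - 16)^2 = 145, i.e. α^2 - 32α + 256 = 145, so α^2 - 32α + 111 = 0. The discriminant of x^2 - 32x + 111 is (-32)^2 - 4·(111) = 1024 - 444 = 580, and 4·(145) is not a perfect square in Q since 145 is squarefree and ≠ 1. Hence x^2 - 32x + 111 is irreducible over Q and is the minimal polynomial of α.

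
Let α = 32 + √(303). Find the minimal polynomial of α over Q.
m_α(x) = x^2 - 64x + 721

From α - 32 = √(303), squaring gives (α - 32)^2 = 303, i.e. α^2 - 64α + 1024 = 303, so α^2 - 64α + 721 = 0. The discriminant of x^2 - 64x + 721 is (-64)^2 - 4·(721) = 4096 - 2884 = 1212, and 4·(303) is not a perfect square in Q since 303 is squarefree and ≠ 1. Hence x^2 - 64x + 721 is irreducible over Q and is the minimal polynomial of α.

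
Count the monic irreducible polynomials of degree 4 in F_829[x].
There are 118074876210 monic irreducible polynomials of degree 4 over F_829

Each element of F_{829^4} that lies in no proper subfield is a root of exactly one monic irreducible of degree 4 over F_829, and each such polynomial has 4 distinct roots in F_{829^4}. By Möbius inversion the count is N_829(4) = (1/4) Σ_{d|4} μ(4/d) · 829^d = (1/4)(μ(4)·829^1 + μ(2)·829^2 + μ(1)·829^4) = 472299504840/4 = 118074876210.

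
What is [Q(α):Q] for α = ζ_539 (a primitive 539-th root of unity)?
[Q(α):Q] = 420

The minimal polynomial of ζ_539 over Q is the 539-th cyclotomic polynomial Φ_539(x), which is irreducible over Q and has degree φ(539) = 420. Hence [Q(α):Q] = φ(539) = 420.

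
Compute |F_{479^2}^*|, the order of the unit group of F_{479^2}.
|F_{479^2}^*| = 229440

F_{479^2} has 479^2 = 229441 elements; its multiplicative group consists of all nonzero elements, so |F_{479^2}^*| = 229441 - 1 = 229440. (It is cyclic since any finite subgroup of the multiplicative group of a field is cyclic.)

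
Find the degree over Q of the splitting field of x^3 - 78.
[K : Q] = 6

The roots of x^3 - 78 are ∛78, ω∛78, ω^2∛78 where ω = e^(2πi/3) is a primitive cube root of unity, so K = Q(∛78, ω). Now [Q(∛78):Q] = 3 (since 78 is not a perfect cube, x^3 - 78 is irreducible) and [Q(ω):Q] = 2. Both 2 and 3 divide [K:Q], and [K:Q] ≤ 3·2 = 6, so [K:Q] = 6. (Equivalently: Q(∛78) ⊂ R but ω ∉ R, so [K : Q(∛78)] = 2.)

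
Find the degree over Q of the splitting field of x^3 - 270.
[K : Q] = 6

The roots of x^3 - 270 are ∛270, ω∛270, ω^2∛270 where ω = e^(2πi/3) is a primitive cube root of unity, so K = Q(∛270, ω). Now [Q(∛270):Q] = 3 (since 270 is not a perfect cube, x^3 - 270 is irreducible) and [Q(ω):Q] = 2. Both 2 and 3 divide [K:Q], and [K:Q] ≤ 3·2 = 6, so [K:Q] = 6. (Equivalently: Q(∛270) ⊂ R but ω ∉ R, so [K : Q(∛270)] = 2.)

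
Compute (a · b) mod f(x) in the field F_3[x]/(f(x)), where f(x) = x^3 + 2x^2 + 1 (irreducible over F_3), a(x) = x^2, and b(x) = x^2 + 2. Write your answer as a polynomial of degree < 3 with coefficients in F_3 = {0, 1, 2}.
a · b ≡ 2x + 2 (mod f(x))

Multiply in F_3[x]: a(x)·b(x) = (x^2)·(x^2 + 2) = x^4 + 2x^2. This has degree ≥ 3, so divide by f(x) over F_3: x^4 + 2x^2 = (x + 1)·(x^3 + 2x^2 + 1) + (2x + 2). Hence a·b ≡ 2x + 2 (mod f). (F_3[x]/(f) is a field with 3^3 = 27 elements since f is irreducible of degree 3.)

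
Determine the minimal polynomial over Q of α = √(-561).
m_α(x) = x^2 + 561

α satisfies α^2 + 561 = 0, so x^2 + 561 annihilates α. Since d = -561 is squarefree and ≠ 1, it is not a perfect square in Q, so x^2 + 561 has no rational root and is therefore irreducible over Q (a degree-2 polynomial over a field is irreducible iff it has no root). Hence m_α(x) = x^2 + 561.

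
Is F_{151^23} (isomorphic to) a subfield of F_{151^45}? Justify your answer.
No: F_{151^23} is not a subfield of F_{151^45}

F_{p^m} embeds in F_{p^n} iff m | n. Here 23 ∤ 45 (since 45 = 1·23 + 22 with remainder 22 ≠ 0), so F_{151^23} is not a subfield of F_{151^45}. Equivalently: if it were, the tower law would give 23 = [F_{151^23}:F_151] dividing [F_{151^45}:F_151] = 45, contradiction.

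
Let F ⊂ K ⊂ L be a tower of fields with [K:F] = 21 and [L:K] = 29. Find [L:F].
[L:F] = 609

The tower law says that for any tower of field extensions F ⊂ K ⊂ L with finite degrees, [L:F] = [L:K] · [K:F]. Here this gives [L:F] = 29 · 21 = 609.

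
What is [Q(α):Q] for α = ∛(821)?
[Q(α):Q] = 3

The minimal polynomial of α is x^3 - 821, irreducible over Q since 821 is not a perfect cube (so x^3 - 821 has no rational root). Hence [Q(α):Q] = deg(m_α) = 3.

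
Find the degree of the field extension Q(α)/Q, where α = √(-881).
[Q(α):Q] = 2

[Q(α):Q] equals the degree of the minimal polynomial of α. Here α^2 = -881 and x^2 + 881 is irreducible (d = -881 is squarefree, ≠ 1, hence not a square), so deg(m_α) = 2. Thus [Q(α):Q] = 2.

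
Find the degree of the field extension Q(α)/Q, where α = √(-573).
[Q(α):Q] = 2

[Q(α):Q] equals the degree of the minimal polynomial of α. Here α^2 = -573 and x^2 + 573 is irreducible (d = -573 is squarefree, ≠ 1, hence not a square), so deg(m_α) = 2. Thus [Q(α):Q] = 2.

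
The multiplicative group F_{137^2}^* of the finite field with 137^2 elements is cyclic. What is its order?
|F_{137^2}^*| = 18768

F_{137^2} has 137^2 = 18769 elements; its multiplicative group consists of all nonzero elements, so |F_{137^2}^*| = 18769 - 1 = 18768. (It is cyclic since any finite subgroup of the multiplicative group of a field is cyclic.)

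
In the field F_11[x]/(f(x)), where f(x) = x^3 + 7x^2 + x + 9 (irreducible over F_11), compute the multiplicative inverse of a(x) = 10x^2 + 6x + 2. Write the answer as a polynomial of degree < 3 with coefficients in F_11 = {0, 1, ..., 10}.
a(x)^(-1) ≡ 2x^2 + 2x + 4 (mod f(x))

Since f is irreducible over F_11, F_11[x]/(f) is a field and a(x) ≠ 0 has an inverse. Apply the extended Euclidean algorithm to f(x) and a(x) in F_11[x]: f(x) = (10x + 9)·a(x) + (4x + 2);  a(x) = (8x + 3)·(4x + 2) + (7). The last nonzero remainder is the constant 7 = gcd(f, a) in F_11. Back-substituting through the division chain expresses 7 = s(x)·a(x) + t(x)·f(x) with s(x) ≡ 3x^2 + 3x + 6 (mod f), so (3x^2 + 3x + 6)·a(x) ≡ 7 (mod f). Multiplying by 7^(-1) ≡ 8 in F_11 gives a(x)^(-1) ≡ 8·(3x^2 + 3x + 6) ≡ 2x^2 + 2x + 4 (mod f). Check: (10x^2 + 6x + 2)·(2x^2 + 2x + 4) = 9x^4 + 10x^3 + x^2 + 6x + 8 ≡ 1 (mod x^3 + 7x^2 + x + 9).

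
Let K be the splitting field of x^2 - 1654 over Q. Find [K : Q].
[K : Q] = 2

f(x) = x^2 - 1654 factors as (x - √1654)(x + √1654). The splitting field is K = Q(√1654). Since 1654 is squarefree and > 1, it is not a perfect square, so x^2 - 1654 is irreducible over Q and [Q(√1654) : Q] = 2. Hence [K : Q] = 2.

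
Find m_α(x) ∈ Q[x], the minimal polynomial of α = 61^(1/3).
m_α(x) = x^3 - 61

α satisfies α^3 = 61, so x^3 - 61 annihilates α. By the rational root test, a rational root p/q (in lowest terms) of x^3 - 61 would satisfy p^3 = 61 q^3, forcing q = 1 and p^3 = 61; but 61 is not a perfect cube, contradiction. A monic cubic over Q with no rational root is irreducible (any nontrivial factorization would include a linear factor). Hence x^3 - 61 is the minimal polynomial of α, and in particular [Q(α):Q] = 3.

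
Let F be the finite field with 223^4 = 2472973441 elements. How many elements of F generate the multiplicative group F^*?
There are φ(2472973440) = 549863424 primitive elements

F_q^* is cyclic of order q - 1 = 2472973440. A cyclic group of order m has exactly φ(m) generators. Here m = 2472973440 = 2^7 · 3 · 5 · 7 · 37 · 4973, so the number of primitive elements is φ(2472973440) = 549863424.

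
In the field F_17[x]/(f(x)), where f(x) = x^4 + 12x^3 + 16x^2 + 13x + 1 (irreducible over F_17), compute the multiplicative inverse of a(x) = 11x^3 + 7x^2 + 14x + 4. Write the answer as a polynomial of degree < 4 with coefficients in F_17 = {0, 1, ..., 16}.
a(x)^(-1) ≡ 2x^3 + 13x^2 + 15x + 11 (mod f(x))

Since f is irreducible over F_17, F_17[x]/(f) is a field and a(x) ≠ 0 has an inverse. Apply the extended Euclidean algorithm to f(x) and a(x) in F_17[x]: f(x) = (14x + 3)·a(x) + (3x^2 + 6);  a(x) = (15x + 8)·(3x^2 + 6) + (9x + 7);  (3x^2 + 6) = (6x + 1)·(9x + 7) + (16). The last nonzero remainder is the constant 16 = gcd(f, a) in F_17. Back-substituting through the division chain expresses 16 = s(x)·a(x) + t(x)·f(x) with s(x) ≡ 15x^3 + 4x^2 + 2x + 6 (mod f), so (15x^3 + 4x^2 + 2x + 6)·a(x) ≡ 16 (mod f). Multiplying by 16^(-1) ≡ 16 in F_17 gives a(x)^(-1) ≡ 16·(15x^3 + 4x^2 + 2x + 6) ≡ 2x^3 + 13x^2 + 15x + 11 (mod f). Check: (11x^3 + 7x^2 + 14x + 4)·(2x^3 + 13x^2 + 15x + 11) = 5x^6 + 4x^5 + 12x^4 + 8x^3 + 16x^2 + 10x + 10 ≡ 1 (mod x^4 + 12x^3 + 16x^2 + 13x + 1).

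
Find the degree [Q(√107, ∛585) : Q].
[Q(√107, ∛585) : Q] = 6

Let L = Q(√107, ∛585). Since Q(√107) ⊂ L and [Q(√107):Q] = 2, the tower law gives 2 | [L:Q]. Likewise Q(∛585) ⊂ L with [Q(∛585):Q] = 3 (because 585 is not a perfect cube), so 3 | [L:Q]. As gcd(2,3) = 1, [L:Q] is divisible by 6. Conversely L is generated over Q by √107 and ∛585, so [L:Q] ≤ 2·3 = 6. Therefore [Q(√107, ∛585) : Q] = 6.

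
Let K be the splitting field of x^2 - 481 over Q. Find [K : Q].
[K : Q] = 2

f(x) = x^2 - 481 factors as (x - √481)(x + √481). The splitting field is K = Q(√481). Since 481 is squarefree and > 1, it is not a perfect square, so x^2 - 481 is irreducible over Q and [Q(√481) : Q] = 2. Hence [K : Q] = 2.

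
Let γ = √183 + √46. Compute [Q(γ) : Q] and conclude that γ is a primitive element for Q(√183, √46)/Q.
[Q(γ) : Q] = 4 (equivalently, Q(γ) = Q(√183, √46))

Obviously Q(γ) ⊆ Q(√183, √46), and [Q(√183, √46):Q] = 4 (since 183, 46 are distinct squarefree integers > 1 with 8418 not a perfect square). To show equality we compute the minimal polynomial of γ. From γ = √183 + √46: γ^2 = 183 + 2√(8418) + 46 = 229 + 2√(8418), so γ^2 - 229 = 2√(8418); squaring, (γ^2 - 229)^2 = 4·8418, i.e. γ^4 - 458γ^2 + 52441 - 33672 = 0, i.e. γ^4 - 458γ^2 + 18769 = 0. So γ is a root of x^4 - 458x^2 + 18769. This polynomial is irreducible over Q: it has no rational root (each ±√183 ± √46 is irrational), and any factorization into two quadratics over Q would force √(8418) ∈ Q (pairing opposite roots) or √183, √46 ∈ Q (other pairings), all impossible. Hence [Q(γ):Q] = 4 = [Q(√183, √46):Q], so Q(γ) = Q(√183, √46).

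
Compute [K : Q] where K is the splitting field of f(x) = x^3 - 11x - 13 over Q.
[K : Q] = 6

By the rational root test, any rational root of the monic integer polynomial f(x) = x^3 - 11x - 13 must be an integer dividing the constant term -13, i.e. one of ±{1, 13}. Evaluating: f(1) = -23, f(-1) = -3, f(13) = 2041, f(-13) = -2067; none is 0, so f has no rational root and is therefore irreducible over Q (a cubic with no linear factor over a field is irreducible). For an irreducible cubic, the Galois group is A_3 or S_3 according as the discriminant disc(f) = -4a^3 - 27b^2 = -4·(-11)^3 - 27·(-13)^2 = 761 is or is not a square in Q. Here disc(f) = 761 is not a perfect square in Q, so the Galois group of f over Q is not contained in A_3 and must be all of S_3. The splitting field has degree |S_3| = 6 over Q, so [K : Q] = 6.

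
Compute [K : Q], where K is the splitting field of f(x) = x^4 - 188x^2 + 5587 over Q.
[K : Q] = 4

Solving the quadratic in x^2: x^2 = (188 ± √(188^2 - 4·5587))/2 = (188 ± √12996)/2 = (188 ± 114)/2, giving x^2 = 151 or x^2 = 37. So f(x) = (x^2 - 151)(x^2 - 37) and the roots of f are ±√151, ±√37. Hence the splitting field is K = Q(√151, √37). Since 151 and 37 are distinct squarefree integers > 1, their product 5587 is not a perfect square, so √37 ∉ Q(√151). By the tower law [K:Q] = [Q(√151,√37):Q(√151)] · [Q(√151):Q] = 2 · 2 = 4.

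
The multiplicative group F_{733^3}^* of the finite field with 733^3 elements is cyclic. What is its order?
|F_{733^3}^*| = 393832836

F_{733^3} has 733^3 = 393832837 elements; its multiplicative group consists of all nonzero elements, so |F_{733^3}^*| = 393832837 - 1 = 393832836. (It is cyclic since any finite subgroup of the multiplicative group of a field is cyclic.)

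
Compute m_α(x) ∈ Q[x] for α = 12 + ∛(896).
m_α(x) = x^3 - 36x^2 + 432x - 2624

Set β = α - 12 = ∛(896), so β^3 = 896. Then (α - 12)^3 - 896 = 0, i.e. α is a root of g(x) = (x - 12)^3 - 896 = x^3 - 36x^2 + 432x - 2624. Since g(x) = h(x - 12) where h(x) = x^3 - 896, and h is irreducible over Q (because 896 is not a perfect cube, so h has no rational root, and a monic cubic with no rational root is irreducible), g is also irreducible (irreducibility is preserved under the substitution x → x - 12). Hence m_α(x) = x^3 - 36x^2 + 432x - 2624.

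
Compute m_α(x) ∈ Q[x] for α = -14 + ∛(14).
m_α(x) = x^3 + 42x^2 + 588x + 2730

Set β = α + 14 = ∛(14), so β^3 = 14. Then (α + 14)^3 - 14 = 0, i.e. α is a root of g(x) = (x + 14)^3 - 14 = x^3 + 42x^2 + 588x + 2730. Since g(x) = h(x + 14) where h(x) = x^3 - 14, and h is irreducible over Q (because 14 is not a perfect cube, so h has no rational root, and a monic cubic with no rational root is irreducible), g is also irreducible (irreducibility is preserved under the substitution x → x + 14). Hence m_α(x) = x^3 + 42x^2 + 588x + 2730.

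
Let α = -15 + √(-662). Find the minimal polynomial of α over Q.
m_α(x) = x^2 + 30x + 887

From α + 15 = √(-662), squaring gives (α + 15)^2 = -662, i.e. α^2 + 30α + 225 = -662, so α^2 + 30α + 887 = 0. The discriminant of x^2 + 30x + 887 is (30)^2 - 4·(887) = 900 - 3548 = -2648, and 4·(-662) is not a perfect square in Q since -662 is squarefree and ≠ 1. Hence x^2 + 30x + 887 is irreducible over Q and is the minimal polynomial of α.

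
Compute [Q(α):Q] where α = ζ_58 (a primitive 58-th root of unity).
[Q(α):Q] = 28

The minimal polynomial of ζ_58 over Q is the 58-th cyclotomic polynomial Φ_58(x), which is irreducible over Q and has degree φ(58) = 28. Hence [Q(α):Q] = φ(58) = 28.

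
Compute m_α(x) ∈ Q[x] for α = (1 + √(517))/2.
m_α(x) = x^2 - x - 129

From 2α - 1 = √(517), squaring gives (2α - 1)^2 = 517, i.e. 4α^2 - 4α + 1 = 517, so α^2 - α + (1 - 517)/4 = 0. Since 517 ≡ 1 (mod 4), (1 - 517)/4 = -129 ∈ Z. The polynomial x^2 - x - 129 has discriminant 1 - 4·(-129) = 517, which is not a perfect square in Q (d = 517 is squarefree and ≠ 1), so x^2 - x - 129 is irreducible over Q. It is the minimal polynomial of α.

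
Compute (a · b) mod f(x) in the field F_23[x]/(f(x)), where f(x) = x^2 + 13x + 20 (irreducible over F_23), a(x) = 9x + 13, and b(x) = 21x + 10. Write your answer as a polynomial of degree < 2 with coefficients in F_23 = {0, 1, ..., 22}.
a · b ≡ 22x + 7 (mod f(x))

Multiply in F_23[x]: a(x)·b(x) = (9x + 13)·(21x + 10) = 5x^2 + 18x + 15. This has degree ≥ 2, so divide by f(x) over F_23: 5x^2 + 18x + 15 = (5)·(x^2 + 13x + 20) + (22x + 7). Hence a·b ≡ 22x + 7 (mod f). (F_23[x]/(f) is a field with 23^2 = 529 elements since f is irreducible of degree 2.)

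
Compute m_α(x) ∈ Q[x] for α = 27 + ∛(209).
m_α(x) = x^3 - 81x^2 + 2187x - 19892

Set β = α - 27 = ∛(209), so β^3 = 209. Then (α - 27)^3 - 209 = 0, i.e. α is a root of g(x) = (x - 27)^3 - 209 = x^3 - 81x^2 + 2187x - 19892. Since g(x) = h(x - 27) where h(x) = x^3 - 209, and h is irreducible over Q (because 209 is not a perfect cube, so h has no rational root, and a monic cubic with no rational root is irreducible), g is also irreducible (irreducibility is preserved under the substitution x → x - 27). Hence m_α(x) = x^3 - 81x^2 + 2187x - 19892.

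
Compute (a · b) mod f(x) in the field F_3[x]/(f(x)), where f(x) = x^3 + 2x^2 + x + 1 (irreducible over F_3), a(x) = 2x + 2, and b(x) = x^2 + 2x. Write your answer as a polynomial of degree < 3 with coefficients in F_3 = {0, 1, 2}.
a · b ≡ 2x^2 + 2x + 1 (mod f(x))

Multiply in F_3[x]: a(x)·b(x) = (2x + 2)·(x^2 + 2x) = 2x^3 + x. This has degree ≥ 3, so divide by f(x) over F_3: 2x^3 + x = (2)·(x^3 + 2x^2 + x + 1) + (2x^2 + 2x + 1). Hence a·b ≡ 2x^2 + 2x + 1 (mod f). (F_3[x]/(f) is a field with 3^3 = 27 elements since f is irreducible of degree 3.)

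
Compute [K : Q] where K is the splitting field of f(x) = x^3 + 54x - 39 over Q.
[K : Q] = 6

By the rational root test, any rational root of the monic integer polynomial f(x) = x^3 + 54x - 39 must be an integer dividing the constant term -39, i.e. one of ±{1, 3, 13, 39}. Evaluating: f(1) = 16, f(-1) = -94, f(3) = 150, f(-3) = -228, f(13) = 2860, f(-13) = -2938, f(39) = 61386, f(-39) = -61464; none is 0, so f has no rational root and is therefore irreducible over Q (a cubic with no linear factor over a field is irreducible). For an irreducible cubic, the Galois group is A_3 or S_3 according as the discriminant disc(f) = -4a^3 - 27b^2 = -4·(54)^3 - 27·(-39)^2 = -670923 is or is not a square in Q. Here disc(f) = -670923 is not a perfect square in Q, so the Galois group of f over Q is not contained in A_3 and must be all of S_3. The splitting field has degree |S_3| = 6 over Q, so [K : Q] = 6.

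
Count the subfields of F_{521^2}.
F_{521^2} has 2 subfields

The subfields of F_{p^n} are exactly the fields F_{p^d} for d | n (each is the fixed field of the unique index-d subgroup of Gal(F_{p^n}/F_p) ≅ Z/nZ). The divisors of n = 2 are {1, 2}, giving 2 subfields: F_{521^1}, F_{521^2}.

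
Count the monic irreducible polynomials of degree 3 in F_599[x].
There are 71640400 monic irreducible polynomials of degree 3 over F_599

Each element of F_{599^3} that lies in no proper subfield is a root of exactly one monic irreducible of degree 3 over F_599, and each such polynomial has 3 distinct roots in F_{599^3}. By Möbius inversion the count is N_599(3) = (1/3) Σ_{d|3} μ(3/d) · 599^d = (1/3)(μ(3)·599^1 + μ(1)·599^3) = 214921200/3 = 71640400.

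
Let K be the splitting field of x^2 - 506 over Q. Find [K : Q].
[K : Q] = 2

f(x) = x^2 - 506 factors as (x - √506)(x + √506). The splitting field is K = Q(√506). Since 506 is squarefree and > 1, it is not a perfect square, so x^2 - 506 is irreducible over Q and [Q(√506) : Q] = 2. Hence [K : Q] = 2.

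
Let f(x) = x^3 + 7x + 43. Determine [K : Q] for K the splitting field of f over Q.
[K : Q] = 6

By the rational root test, any rational root of the monic integer polynomial f(x) = x^3 + 7x + 43 must be an integer dividing the constant term 43, i.e. one of ±{1, 43}. Evaluating: f(1) = 51, f(-1) = 35, f(43) = 79851, f(-43) = -79765; none is 0, so f has no rational root and is therefore irreducible over Q (a cubic with no linear factor over a field is irreducible). For an irreducible cubic, the Galois group is A_3 or S_3 according as the discriminant disc(f) = -4a^3 - 27b^2 = -4·(7)^3 - 27·(43)^2 = -51295 is or is not a square in Q. Here disc(f) = -51295 is not a perfect square in Q, so the Galois group of f over Q is not contained in A_3 and must be all of S_3. The splitting field has degree |S_3| = 6 over Q, so [K : Q] = 6.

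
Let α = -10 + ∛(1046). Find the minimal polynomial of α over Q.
m_α(x) = x^3 + 30x^2 + 300x - 46

Set β = α + 10 = ∛(1046), so β^3 = 1046. Then (α + 10)^3 - 1046 = 0, i.e. α is a root of g(x) = (x + 10)^3 - 1046 = x^3 + 30x^2 + 300x - 46. Since g(x) = h(x + 10) where h(x) = x^3 - 1046, and h is irreducible over Q (because 1046 is not a perfect cube, so h has no rational root, and a monic cubic with no rational root is irreducible), g is also irreducible (irreducibility is preserved under the substitution x → x + 10). Hence m_α(x) = x^3 + 30x^2 + 300x - 46.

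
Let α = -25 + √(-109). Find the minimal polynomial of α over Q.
m_α(x) = x^2 + 50x + 734

From α + 25 = √(-109), squaring gives (α + 25)^2 = -109, i.e. α^2 + 50α + 625 = -109, so α^2 + 50α + 734 = 0. The discriminant of x^2 + 50x + 734 is (50)^2 - 4·(734) = 2500 - 2936 = -436, and 4·(-109) is not a perfect square in Q since -109 is squarefree and ≠ 1. Hence x^2 + 50x + 734 is irreducible over Q and is the minimal polynomial of α.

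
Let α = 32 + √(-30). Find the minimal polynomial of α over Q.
m_α(x) = x^2 - 64x + 1054

From α - 32 = √(-30), squaring gives (α - 32)^2 = -30, i.e. α^2 - 64α + 1024 = -30, so α^2 - 64α + 1054 = 0. The discriminant of x^2 - 64x + 1054 is (-64)^2 - 4·(1054) = 4096 - 4216 = -120, and 4·(-30) is not a perfect square in Q since -30 is squarefree and ≠ 1. Hence x^2 - 64x + 1054 is irreducible over Q and is the minimal polynomial of α.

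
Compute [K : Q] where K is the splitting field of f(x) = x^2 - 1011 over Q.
[K : Q] = 2

f(x) = x^2 - 1011 factors as (x - √1011)(x + √1011). The splitting field is K = Q(√1011). Since 1011 is squarefree and > 1, it is not a perfect square, so x^2 - 1011 is irreducible over Q and [Q(√1011) : Q] = 2. Hence [K : Q] = 2.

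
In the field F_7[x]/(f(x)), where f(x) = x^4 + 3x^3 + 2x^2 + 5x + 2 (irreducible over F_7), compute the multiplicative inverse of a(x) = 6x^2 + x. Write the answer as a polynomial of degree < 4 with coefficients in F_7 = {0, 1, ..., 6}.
a(x)^(-1) ≡ 2x^3 + 5x^2 + 4 (mod f(x))

Since f is irreducible over F_7, F_7[x]/(f) is a field and a(x) ≠ 0 has an inverse. Apply the extended Euclidean algorithm to f(x) and a(x) in F_7[x]: f(x) = (6x^2 + 3x + 1)·a(x) + (4x + 2);  a(x) = (5x + 3)·(4x + 2) + (1). The last nonzero remainder is the constant 1 = gcd(f, a) in F_7. Back-substituting through the division chain expresses 1 = s(x)·a(x) + t(x)·f(x) with s(x) ≡ 2x^3 + 5x^2 + 4 (mod f), so a(x)^(-1) ≡ s(x) = 2x^3 + 5x^2 + 4 (mod f). Check: (6x^2 + x)·(2x^3 + 5x^2 + 4) = 5x^5 + 4x^4 + 5x^3 + 3x^2 + 4x ≡ 1 (mod x^4 + 3x^3 + 2x^2 + 5x + 2).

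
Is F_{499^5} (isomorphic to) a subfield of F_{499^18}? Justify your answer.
No: F_{499^5} is not a subfield of F_{499^18}

F_{p^m} embeds in F_{p^n} iff m | n. Here 5 ∤ 18 (since 18 = 3·5 + 3 with remainder 3 ≠ 0), so F_{499^5} is not a subfield of F_{499^18}. Equivalently: if it were, the tower law would give 5 = [F_{499^5}:F_499] dividing [F_{499^18}:F_499] = 18, contradiction.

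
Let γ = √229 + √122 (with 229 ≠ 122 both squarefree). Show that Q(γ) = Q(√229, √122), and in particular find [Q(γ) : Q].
[Q(γ) : Q] = 4 (equivalently, Q(γ) = Q(√229, √122))

Obviously Q(γ) ⊆ Q(√229, √122), and [Q(√229, √122):Q] = 4 (since 229, 122 are distinct squarefree integers > 1 with 27938 not a perfect square). To show equality we compute the minimal polynomial of γ. From γ = √229 + √122: γ^2 = 229 + 2√(27938) + 122 = 351 + 2√(27938), so γ^2 - 351 = 2√(27938); squaring, (γ^2 - 351)^2 = 4·27938, i.e. γ^4 - 702γ^2 + 123201 - 111752 = 0, i.e. γ^4 - 702γ^2 + 11449 = 0. So γ is a root of x^4 - 702x^2 + 11449. This polynomial is irreducible over Q: it has no rational root (each ±√229 ± √122 is irrational), and any factorization into two quadratics over Q would force √(27938) ∈ Q (pairing opposite roots) or √229, √122 ∈ Q (other pairings), all impossible. Hence [Q(γ):Q] = 4 = [Q(√229, √122):Q], so Q(γ) = Q(√229, √122).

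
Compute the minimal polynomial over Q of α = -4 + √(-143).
m_α(x) = x^2 + 8x + 159

From α + 4 = √(-143), squaring gives (α + 4)^2 = -143, i.e. α^2 + 8α + 16 = -143, so α^2 + 8α + 159 = 0. The discriminant of x^2 + 8x + 159 is (8)^2 - 4·(159) = 64 - 636 = -572, and 4·(-143) is not a perfect square in Q since -143 is squarefree and ≠ 1. Hence x^2 + 8x + 159 is irreducible over Q and is the minimal polynomial of α.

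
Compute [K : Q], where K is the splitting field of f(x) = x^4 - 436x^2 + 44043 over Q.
[K : Q] = 4

Solving the quadratic in x^2: x^2 = (436 ± √(436^2 - 4·44043))/2 = (436 ± √13924)/2 = (436 ± 118)/2, giving x^2 = 277 or x^2 = 159. So f(x) = (x^2 - 277)(x^2 - 159) and the roots of f are ±√277, ±√159. Hence the splitting field is K = Q(√277, √159). Since 277 and 159 are distinct squarefree integers > 1, their product 44043 is not a perfect square, so √159 ∉ Q(√277). By the tower law [K:Q] = [Q(√277,√159):Q(√277)] · [Q(√277):Q] = 2 · 2 = 4.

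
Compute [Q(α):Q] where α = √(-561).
[Q(α):Q] = 2

[Q(α):Q] equals the degree of the minimal polynomial of α. Here α^2 = -561 and x^2 + 561 is irreducible (d = -561 is squarefree, ≠ 1, hence not a square), so deg(m_α) = 2. Thus [Q(α):Q] = 2.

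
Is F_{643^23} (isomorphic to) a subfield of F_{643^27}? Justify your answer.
No: F_{643^23} is not a subfield of F_{643^27}

F_{p^m} embeds in F_{p^n} iff m | n. Here 23 ∤ 27 (since 27 = 1·23 + 4 with remainder 4 ≠ 0), so F_{643^23} is not a subfield of F_{643^27}. Equivalently: if it were, the tower law would give 23 = [F_{643^23}:F_643] dividing [F_{643^27}:F_643] = 27, contradiction.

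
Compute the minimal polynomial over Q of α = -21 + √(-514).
m_α(x) = x^2 + 42x + 955

From α + 21 = √(-514), squaring gives (α + 21)^2 = -514, i.e. α^2 + 42α + 441 = -514, so α^2 + 42α + 955 = 0. The discriminant of x^2 + 42x + 955 is (42)^2 - 4·(955) = 1764 - 3820 = -2056, and 4·(-514) is not a perfect square in Q since -514 is squarefree and ≠ 1. Hence x^2 + 42x + 955 is irreducible over Q and is the minimal polynomial of α.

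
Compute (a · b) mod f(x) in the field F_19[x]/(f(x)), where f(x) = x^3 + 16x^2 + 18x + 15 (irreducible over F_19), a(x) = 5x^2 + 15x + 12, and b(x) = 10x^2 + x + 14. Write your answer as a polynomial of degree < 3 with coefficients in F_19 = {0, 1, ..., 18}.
a · b ≡ 11x^2 + 5x + 1 (mod f(x))

Multiply in F_19[x]: a(x)·b(x) = (5x^2 + 15x + 12)·(10x^2 + x + 14) = 12x^4 + 3x^3 + 15x^2 + 13x + 16. This has degree ≥ 3, so divide by f(x) over F_19: 12x^4 + 3x^3 + 15x^2 + 13x + 16 = (12x + 1)·(x^3 + 16x^2 + 18x + 15) + (11x^2 + 5x + 1). Hence a·b ≡ 11x^2 + 5x + 1 (mod f). (F_19[x]/(f) is a field with 19^3 = 6859 elements since f is irreducible of degree 3.)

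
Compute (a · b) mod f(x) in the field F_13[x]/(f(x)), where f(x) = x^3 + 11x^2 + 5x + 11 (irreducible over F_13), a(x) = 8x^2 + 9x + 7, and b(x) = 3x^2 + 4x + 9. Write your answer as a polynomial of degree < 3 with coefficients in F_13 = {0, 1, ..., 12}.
a · b ≡ 2x^2 + 12x + 4 (mod f(x))

Multiply in F_13[x]: a(x)·b(x) = (8x^2 + 9x + 7)·(3x^2 + 4x + 9) = 11x^4 + 7x^3 + 12x^2 + 5x + 11. This has degree ≥ 3, so divide by f(x) over F_13: 11x^4 + 7x^3 + 12x^2 + 5x + 11 = (11x + 3)·(x^3 + 11x^2 + 5x + 11) + (2x^2 + 12x + 4). Hence a·b ≡ 2x^2 + 12x + 4 (mod f). (F_13[x]/(f) is a field with 13^3 = 2197 elements since f is irreducible of degree 3.)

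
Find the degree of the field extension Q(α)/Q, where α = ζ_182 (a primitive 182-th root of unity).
[Q(α):Q] = 72

The minimal polynomial of ζ_182 over Q is the 182-th cyclotomic polynomial Φ_182(x), which is irreducible over Q and has degree φ(182) = 72. Hence [Q(α):Q] = φ(182) = 72.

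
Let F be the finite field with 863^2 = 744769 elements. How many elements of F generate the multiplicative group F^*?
There are φ(744768) = 247680 primitive elements

F_q^* is cyclic of order q - 1 = 744768. A cyclic group of order m has exactly φ(m) generators. Here m = 744768 = 2^6 · 3^3 · 431, so the number of primitive elements is φ(744768) = 247680.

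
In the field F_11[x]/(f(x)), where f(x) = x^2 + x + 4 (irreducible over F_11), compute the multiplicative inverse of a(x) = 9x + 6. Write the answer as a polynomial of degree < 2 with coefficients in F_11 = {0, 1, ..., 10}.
a(x)^(-1) ≡ 10x + 7 (mod f(x))

Since f is irreducible over F_11, F_11[x]/(f) is a field and a(x) ≠ 0 has an inverse. Apply the extended Euclidean algorithm to f(x) and a(x) in F_11[x]: f(x) = (5x + 9)·a(x) + (5). The last nonzero remainder is the constant 5 = gcd(f, a) in F_11. Back-substituting through the division chain expresses 5 = s(x)·a(x) + t(x)·f(x) with s(x) ≡ 6x + 2 (mod f), so (6x + 2)·a(x) ≡ 5 (mod f). Multiplying by 5^(-1) ≡ 9 in F_11 gives a(x)^(-1) ≡ 9·(6x + 2) ≡ 10x + 7 (mod f). Check: (9x + 6)·(10x + 7) = 2x^2 + 2x + 9 ≡ 1 (mod x^2 + x + 4).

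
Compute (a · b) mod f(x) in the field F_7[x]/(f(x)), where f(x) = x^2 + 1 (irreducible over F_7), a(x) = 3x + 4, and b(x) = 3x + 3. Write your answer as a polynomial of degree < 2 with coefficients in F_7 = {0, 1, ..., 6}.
a · b ≡ 3 (mod f(x))

Multiply in F_7[x]: a(x)·b(x) = (3x + 4)·(3x + 3) = 2x^2 + 5. This has degree ≥ 2, so divide by f(x) over F_7: 2x^2 + 5 = (2)·(x^2 + 1) + (3). Hence a·b ≡ 3 (mod f). (F_7[x]/(f) is a field with 7^2 = 49 elements since f is irreducible of degree 2.)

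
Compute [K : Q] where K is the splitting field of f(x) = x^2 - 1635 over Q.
[K : Q] = 2

f(x) = x^2 - 1635 factors as (x - √1635)(x + √1635). The splitting field is K = Q(√1635). Since 1635 is squarefree and > 1, it is not a perfect square, so x^2 - 1635 is irreducible over Q and [Q(√1635) : Q] = 2. Hence [K : Q] = 2.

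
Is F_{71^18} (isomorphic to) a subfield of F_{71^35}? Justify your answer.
No: F_{71^18} is not a subfield of F_{71^35}

F_{p^m} embeds in F_{p^n} iff m | n. Here 18 ∤ 35 (since 35 = 1·18 + 17 with remainder 17 ≠ 0), so F_{71^18} is not a subfield of F_{71^35}. Equivalently: if it were, the tower law would give 18 = [F_{71^18}:F_71] dividing [F_{71^35}:F_71] = 35, contradiction.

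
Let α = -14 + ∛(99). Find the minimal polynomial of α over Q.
m_α(x) = x^3 + 42x^2 + 588x + 2645

Set β = α + 14 = ∛(99), so β^3 = 99. Then (α + 14)^3 - 99 = 0, i.e. α is a root of g(x) = (x + 14)^3 - 99 = x^3 + 42x^2 + 588x + 2645. Since g(x) = h(x + 14) where h(x) = x^3 - 99, and h is irreducible over Q (because 99 is not a perfect cube, so h has no rational root, and a monic cubic with no rational root is irreducible), g is also irreducible (irreducibility is preserved under the substitution x → x + 14). Hence m_α(x) = x^3 + 42x^2 + 588x + 2645.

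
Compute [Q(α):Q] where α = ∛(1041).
[Q(α):Q] = 3

The minimal polynomial of α is x^3 - 1041, irreducible over Q since 1041 is not a perfect cube (so x^3 - 1041 has no rational root). Hence [Q(α):Q] = deg(m_α) = 3.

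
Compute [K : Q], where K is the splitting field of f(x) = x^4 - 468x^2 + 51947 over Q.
[K : Q] = 4

Solving the quadratic in x^2: x^2 = (468 ± √(468^2 - 4·51947))/2 = (468 ± √11236)/2 = (468 ± 106)/2, giving x^2 = 287 or x^2 = 181. So f(x) = (x^2 - 287)(x^2 - 181) and the roots of f are ±√287, ±√181. Hence the splitting field is K = Q(√287, √181). Since 287 and 181 are distinct squarefree integers > 1, their product 51947 is not a perfect square, so √181 ∉ Q(√287). By the tower law [K:Q] = [Q(√287,√181):Q(√287)] · [Q(√287):Q] = 2 · 2 = 4.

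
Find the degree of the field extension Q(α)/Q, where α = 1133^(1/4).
[Q(α):Q] = 4

α is a root of x^4 - 1133. By Eisenstein's criterion at the prime p = 11 (which divides the constant term 1133 but p^2 = 121 does not, since 1133 is squarefree), x^4 - 1133 is irreducible over Q. Hence [Q(α):Q] = 4.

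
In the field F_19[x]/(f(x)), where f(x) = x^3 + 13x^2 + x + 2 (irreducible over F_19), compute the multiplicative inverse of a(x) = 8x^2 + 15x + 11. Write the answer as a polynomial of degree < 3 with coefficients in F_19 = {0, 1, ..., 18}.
a(x)^(-1) ≡ 11x^2 + 3x + 13 (mod f(x))

Since f is irreducible over F_19, F_19[x]/(f) is a field and a(x) ≠ 0 has an inverse. Apply the extended Euclidean algorithm to f(x) and a(x) in F_19[x]: f(x) = (12x + 10)·a(x) + (4x + 6);  a(x) = (2x + 15)·(4x + 6) + (16). The last nonzero remainder is the constant 16 = gcd(f, a) in F_19. Back-substituting through the division chain expresses 16 = s(x)·a(x) + t(x)·f(x) with s(x) ≡ 5x^2 + 10x + 18 (mod f), so (5x^2 + 10x + 18)·a(x) ≡ 16 (mod f). Multiplying by 16^(-1) ≡ 6 in F_19 gives a(x)^(-1) ≡ 6·(5x^2 + 10x + 18) ≡ 11x^2 + 3x + 13 (mod f). Check: (8x^2 + 15x + 11)·(11x^2 + 3x + 13) = 12x^4 + 18x^3 + 4x^2 + 10 ≡ 1 (mod x^3 + 13x^2 + x + 2).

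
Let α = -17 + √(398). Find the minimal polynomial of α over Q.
m_α(x) = x^2 + 34x - 109

From α + 17 = √(398), squaring gives (α + 17)^2 = 398, i.e. α^2 + 34α + 289 = 398, so α^2 + 34α - 109 = 0. The discriminant of x^2 + 34x - 109 is (34)^2 - 4·(-109) = 1156 + 436 = 1592, and 4·(398) is not a perfect square in Q since 398 is squarefree and ≠ 1. Hence x^2 + 34x - 109 is irreducible over Q and is the minimal polynomial of α.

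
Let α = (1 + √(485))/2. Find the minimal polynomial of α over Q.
m_α(x) = x^2 - x - 121

From 2α - 1 = √(485), squaring gives (2α - 1)^2 = 485, i.e. 4α^2 - 4α + 1 = 485, so α^2 - α + (1 - 485)/4 = 0. Since 485 ≡ 1 (mod 4), (1 - 485)/4 = -121 ∈ Z. The polynomial x^2 - x - 121 has discriminant 1 - 4·(-121) = 485, which is not a perfect square in Q (d = 485 is squarefree and ≠ 1), so x^2 - x - 121 is irreducible over Q. It is the minimal polynomial of α.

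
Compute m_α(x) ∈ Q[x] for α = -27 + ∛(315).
m_α(x) = x^3 + 81x^2 + 2187x + 19368

Set β = α + 27 = ∛(315), so β^3 = 315. Then (α + 27)^3 - 315 = 0, i.e. α is a root of g(x) = (x + 27)^3 - 315 = x^3 + 81x^2 + 2187x + 19368. Since g(x) = h(x + 27) where h(x) = x^3 - 315, and h is irreducible over Q (because 315 is not a perfect cube, so h has no rational root, and a monic cubic with no rational root is irreducible), g is also irreducible (irreducibility is preserved under the substitution x → x + 27). Hence m_α(x) = x^3 + 81x^2 + 2187x + 19368.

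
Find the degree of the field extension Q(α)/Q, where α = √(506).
[Q(α):Q] = 2

[Q(α):Q] equals the degree of the minimal polynomial of α. Here α^2 = 506 and x^2 - 506 is irreducible (d = 506 is squarefree, ≠ 1, hence not a square), so deg(m_α) = 2. Thus [Q(α):Q] = 2.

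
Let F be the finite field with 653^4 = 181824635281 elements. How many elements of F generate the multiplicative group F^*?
There are φ(181824635280) = 47745884160 primitive elements

F_q^* is cyclic of order q - 1 = 181824635280. A cyclic group of order m has exactly φ(m) generators. Here m = 181824635280 = 2^4 · 3 · 5 · 109 · 163 · 42641, so the number of primitive elements is φ(181824635280) = 47745884160.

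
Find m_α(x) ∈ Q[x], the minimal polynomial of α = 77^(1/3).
m_α(x) = x^3 - 77

α satisfies α^3 = 77, so x^3 - 77 annihilates α. By the rational root test, a rational root p/q (in lowest terms) of x^3 - 77 would satisfy p^3 = 77 q^3, forcing q = 1 and p^3 = 77; but 77 is not a perfect cube, contradiction. A monic cubic over Q with no rational root is irreducible (any nontrivial factorization would include a linear factor). Hence x^3 - 77 is the minimal polynomial of α, and in particular [Q(α):Q] = 3.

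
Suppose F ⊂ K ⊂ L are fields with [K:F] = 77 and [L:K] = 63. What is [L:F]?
[L:F] = 4851

The tower law says that for any tower of field extensions F ⊂ K ⊂ L with finite degrees, [L:F] = [L:K] · [K:F]. Here this gives [L:F] = 63 · 77 = 4851.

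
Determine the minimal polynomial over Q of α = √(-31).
m_α(x) = x^2 + 31

α satisfies α^2 + 31 = 0, so x^2 + 31 annihilates α. Since d = -31 is squarefree and ≠ 1, it is not a perfect square in Q, so x^2 + 31 has no rational root and is therefore irreducible over Q (a degree-2 polynomial over a field is irreducible iff it has no root). Hence m_α(x) = x^2 + 31.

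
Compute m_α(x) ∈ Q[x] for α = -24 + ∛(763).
m_α(x) = x^3 + 72x^2 + 1728x + 13061

Set β = α + 24 = ∛(763), so β^3 = 763. Then (α + 24)^3 - 763 = 0, i.e. α is a root of g(x) = (x + 24)^3 - 763 = x^3 + 72x^2 + 1728x + 13061. Since g(x) = h(x + 24) where h(x) = x^3 - 763, and h is irreducible over Q (because 763 is not a perfect cube, so h has no rational root, and a monic cubic with no rational root is irreducible), g is also irreducible (irreducibility is preserved under the substitution x → x + 24). Hence m_α(x) = x^3 + 72x^2 + 1728x + 13061.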